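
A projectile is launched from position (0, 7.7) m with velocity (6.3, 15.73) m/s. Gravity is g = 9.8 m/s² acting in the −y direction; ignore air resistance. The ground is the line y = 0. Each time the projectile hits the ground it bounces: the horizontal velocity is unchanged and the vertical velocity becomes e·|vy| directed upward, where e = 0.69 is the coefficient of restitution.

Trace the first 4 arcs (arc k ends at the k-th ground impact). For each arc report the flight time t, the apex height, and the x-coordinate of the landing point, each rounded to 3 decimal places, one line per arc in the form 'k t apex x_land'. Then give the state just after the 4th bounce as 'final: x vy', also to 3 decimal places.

Arc 1: start y=7.700, vy=15.730 → t=3.642, apex=20.324, x_land=22.943, impact vy=-19.959
  bounce: vy ← 0.69·19.959 = 13.772
Arc 2: start y=0.000, vy=13.772 → t=2.811, apex=9.676, x_land=40.649, impact vy=-13.772
  bounce: vy ← 0.69·13.772 = 9.502
Arc 3: start y=0.000, vy=9.502 → t=1.939, apex=4.607, x_land=52.866, impact vy=-9.502
  bounce: vy ← 0.69·9.502 = 6.557
Arc 4: start y=0.000, vy=6.557 → t=1.338, apex=2.193, x_land=61.296, impact vy=-6.557
  bounce: vy ← 0.69·6.557 = 4.524

1 3.642 20.324 22.943
2 2.811 9.676 40.649
3 1.939 4.607 52.866
4 1.338 2.193 61.296
final: 61.296 4.524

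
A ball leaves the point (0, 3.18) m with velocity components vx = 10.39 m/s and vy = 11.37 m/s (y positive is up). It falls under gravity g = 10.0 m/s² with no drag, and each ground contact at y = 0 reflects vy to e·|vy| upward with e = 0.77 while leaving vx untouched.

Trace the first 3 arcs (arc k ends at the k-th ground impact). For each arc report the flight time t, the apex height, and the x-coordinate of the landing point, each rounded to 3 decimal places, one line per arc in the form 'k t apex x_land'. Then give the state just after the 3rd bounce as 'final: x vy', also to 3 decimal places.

1 2.526 9.644 26.243
2 2.139 5.718 48.465
3 1.647 3.390 65.575
final: 65.575 6.340

Arc 1: start y=3.180, vy=11.370 → t=2.526, apex=9.644, x_land=26.243, impact vy=-13.888
  bounce: vy ← 0.77·13.888 = 10.694
Arc 2: start y=0.000, vy=10.694 → t=2.139, apex=5.718, x_land=48.465, impact vy=-10.694
  bounce: vy ← 0.77·10.694 = 8.234
Arc 3: start y=0.000, vy=8.234 → t=1.647, apex=3.390, x_land=65.575, impact vy=-8.234
  bounce: vy ← 0.77·8.234 = 6.340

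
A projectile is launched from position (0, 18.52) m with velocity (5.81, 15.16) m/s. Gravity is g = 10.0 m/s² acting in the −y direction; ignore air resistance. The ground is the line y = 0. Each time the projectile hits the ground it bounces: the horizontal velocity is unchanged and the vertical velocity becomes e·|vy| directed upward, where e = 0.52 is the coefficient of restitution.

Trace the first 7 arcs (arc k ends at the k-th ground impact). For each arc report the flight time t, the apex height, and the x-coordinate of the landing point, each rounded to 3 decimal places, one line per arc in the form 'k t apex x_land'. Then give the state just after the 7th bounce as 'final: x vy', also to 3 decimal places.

Arc 1: start y=18.520, vy=15.160 → t=3.966, apex=30.011, x_land=23.042, impact vy=-24.500
  bounce: vy ← 0.52·24.500 = 12.740
Arc 2: start y=0.000, vy=12.740 → t=2.548, apex=8.115, x_land=37.846, impact vy=-12.740
  bounce: vy ← 0.52·12.740 = 6.625
Arc 3: start y=0.000, vy=6.625 → t=1.325, apex=2.194, x_land=45.544, impact vy=-6.625
  bounce: vy ← 0.52·6.625 = 3.445
Arc 4: start y=0.000, vy=3.445 → t=0.689, apex=0.593, x_land=49.546, impact vy=-3.445
  bounce: vy ← 0.52·3.445 = 1.791
Arc 5: start y=0.000, vy=1.791 → t=0.358, apex=0.160, x_land=51.628, impact vy=-1.791
  bounce: vy ← 0.52·1.791 = 0.931
Arc 6: start y=0.000, vy=0.931 → t=0.186, apex=0.043, x_land=52.710, impact vy=-0.931
  bounce: vy ← 0.52·0.931 = 0.484
Arc 7: start y=0.000, vy=0.484 → t=0.097, apex=0.012, x_land=53.273, impact vy=-0.484
  bounce: vy ← 0.52·0.484 = 0.252

1 3.966 30.011 23.042
2 2.548 8.115 37.846
3 1.325 2.194 45.544
4 0.689 0.593 49.546
5 0.358 0.160 51.628
6 0.186 0.043 52.710
7 0.097 0.012 53.273
final: 53.273 0.252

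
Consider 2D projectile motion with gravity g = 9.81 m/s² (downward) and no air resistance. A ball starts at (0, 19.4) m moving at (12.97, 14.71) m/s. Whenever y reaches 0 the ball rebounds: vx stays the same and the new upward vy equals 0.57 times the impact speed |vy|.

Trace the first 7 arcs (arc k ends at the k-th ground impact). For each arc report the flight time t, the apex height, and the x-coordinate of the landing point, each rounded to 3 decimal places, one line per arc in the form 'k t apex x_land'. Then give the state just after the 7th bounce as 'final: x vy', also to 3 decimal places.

Arc 1: start y=19.400, vy=14.710 → t=3.990, apex=30.429, x_land=51.753, impact vy=-24.434
  bounce: vy ← 0.57·24.434 = 13.927
Arc 2: start y=0.000, vy=13.927 → t=2.839, apex=9.886, x_land=88.580, impact vy=-13.927
  bounce: vy ← 0.57·13.927 = 7.939
Arc 3: start y=0.000, vy=7.939 → t=1.618, apex=3.212, x_land=109.571, impact vy=-7.939
  bounce: vy ← 0.57·7.939 = 4.525
Arc 4: start y=0.000, vy=4.525 → t=0.923, apex=1.044, x_land=121.537, impact vy=-4.525
  bounce: vy ← 0.57·4.525 = 2.579
Arc 5: start y=0.000, vy=2.579 → t=0.526, apex=0.339, x_land=128.357, impact vy=-2.579
  bounce: vy ← 0.57·2.579 = 1.470
Arc 6: start y=0.000, vy=1.470 → t=0.300, apex=0.110, x_land=132.244, impact vy=-1.470
  bounce: vy ← 0.57·1.470 = 0.838
Arc 7: start y=0.000, vy=0.838 → t=0.171, apex=0.036, x_land=134.460, impact vy=-0.838
  bounce: vy ← 0.57·0.838 = 0.478

1 3.990 30.429 51.753
2 2.839 9.886 88.580
3 1.618 3.212 109.571
4 0.923 1.044 121.537
5 0.526 0.339 128.357
6 0.300 0.110 132.244
7 0.171 0.036 134.460
final: 134.460 0.478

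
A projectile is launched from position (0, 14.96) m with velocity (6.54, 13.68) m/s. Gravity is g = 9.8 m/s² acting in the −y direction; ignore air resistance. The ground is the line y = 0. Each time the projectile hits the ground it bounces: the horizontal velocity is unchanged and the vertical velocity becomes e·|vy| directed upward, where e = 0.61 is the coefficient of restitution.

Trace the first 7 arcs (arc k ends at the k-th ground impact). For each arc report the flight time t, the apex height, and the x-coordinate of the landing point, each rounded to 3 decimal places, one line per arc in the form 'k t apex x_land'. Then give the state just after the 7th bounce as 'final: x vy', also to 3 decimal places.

Arc 1: start y=14.960, vy=13.680 → t=3.632, apex=24.508, x_land=23.756, impact vy=-21.917
  bounce: vy ← 0.61·21.917 = 13.369
Arc 2: start y=0.000, vy=13.369 → t=2.728, apex=9.119, x_land=41.600, impact vy=-13.369
  bounce: vy ← 0.61·13.369 = 8.155
Arc 3: start y=0.000, vy=8.155 → t=1.664, apex=3.393, x_land=52.485, impact vy=-8.155
  bounce: vy ← 0.61·8.155 = 4.975
Arc 4: start y=0.000, vy=4.975 → t=1.015, apex=1.263, x_land=59.124, impact vy=-4.975
  bounce: vy ← 0.61·4.975 = 3.035
Arc 5: start y=0.000, vy=3.035 → t=0.619, apex=0.470, x_land=63.175, impact vy=-3.035
  bounce: vy ← 0.61·3.035 = 1.851
Arc 6: start y=0.000, vy=1.851 → t=0.378, apex=0.175, x_land=65.645, impact vy=-1.851
  bounce: vy ← 0.61·1.851 = 1.129
Arc 7: start y=0.000, vy=1.129 → t=0.230, apex=0.065, x_land=67.152, impact vy=-1.129
  bounce: vy ← 0.61·1.129 = 0.689

1 3.632 24.508 23.756
2 2.728 9.119 41.600
3 1.664 3.393 52.485
4 1.015 1.263 59.124
5 0.619 0.470 63.175
6 0.378 0.175 65.645
7 0.230 0.065 67.152
final: 67.152 0.689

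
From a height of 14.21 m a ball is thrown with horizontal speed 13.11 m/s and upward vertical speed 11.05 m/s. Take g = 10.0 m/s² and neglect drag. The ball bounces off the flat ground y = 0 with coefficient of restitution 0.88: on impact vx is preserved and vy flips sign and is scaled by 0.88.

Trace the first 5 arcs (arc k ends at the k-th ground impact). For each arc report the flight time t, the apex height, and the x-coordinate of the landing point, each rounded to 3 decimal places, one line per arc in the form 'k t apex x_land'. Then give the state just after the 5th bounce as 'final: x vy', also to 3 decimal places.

Arc 1: start y=14.210, vy=11.050 → t=3.121, apex=20.315, x_land=40.912, impact vy=-20.157
  bounce: vy ← 0.88·20.157 = 17.738
Arc 2: start y=0.000, vy=17.738 → t=3.548, apex=15.732, x_land=87.422, impact vy=-17.738
  bounce: vy ← 0.88·17.738 = 15.610
Arc 3: start y=0.000, vy=15.610 → t=3.122, apex=12.183, x_land=128.350, impact vy=-15.610
  bounce: vy ← 0.88·15.610 = 13.736
Arc 4: start y=0.000, vy=13.736 → t=2.747, apex=9.434, x_land=164.367, impact vy=-13.736
  bounce: vy ← 0.88·13.736 = 12.088
Arc 5: start y=0.000, vy=12.088 → t=2.418, apex=7.306, x_land=196.061, impact vy=-12.088
  bounce: vy ← 0.88·12.088 = 10.637

1 3.121 20.315 40.912
2 3.548 15.732 87.422
3 3.122 12.183 128.350
4 2.747 9.434 164.367
5 2.418 7.306 196.061
final: 196.061 10.637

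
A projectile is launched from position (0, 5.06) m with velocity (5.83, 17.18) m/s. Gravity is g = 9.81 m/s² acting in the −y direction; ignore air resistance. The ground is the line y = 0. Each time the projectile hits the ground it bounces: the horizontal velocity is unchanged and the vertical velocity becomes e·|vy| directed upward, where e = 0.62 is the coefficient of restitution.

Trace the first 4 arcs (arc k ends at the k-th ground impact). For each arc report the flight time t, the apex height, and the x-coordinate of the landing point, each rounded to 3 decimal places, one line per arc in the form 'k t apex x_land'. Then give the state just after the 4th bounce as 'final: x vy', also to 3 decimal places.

1 3.776 20.103 22.013
2 2.510 7.728 36.648
3 1.556 2.971 45.722
4 0.965 1.142 51.348
final: 51.348 2.935

Arc 1: start y=5.060, vy=17.180 → t=3.776, apex=20.103, x_land=22.013, impact vy=-19.860
  bounce: vy ← 0.62·19.860 = 12.313
Arc 2: start y=0.000, vy=12.313 → t=2.510, apex=7.728, x_land=36.648, impact vy=-12.313
  bounce: vy ← 0.62·12.313 = 7.634
Arc 3: start y=0.000, vy=7.634 → t=1.556, apex=2.971, x_land=45.722, impact vy=-7.634
  bounce: vy ← 0.62·7.634 = 4.733
Arc 4: start y=0.000, vy=4.733 → t=0.965, apex=1.142, x_land=51.348, impact vy=-4.733
  bounce: vy ← 0.62·4.733 = 2.935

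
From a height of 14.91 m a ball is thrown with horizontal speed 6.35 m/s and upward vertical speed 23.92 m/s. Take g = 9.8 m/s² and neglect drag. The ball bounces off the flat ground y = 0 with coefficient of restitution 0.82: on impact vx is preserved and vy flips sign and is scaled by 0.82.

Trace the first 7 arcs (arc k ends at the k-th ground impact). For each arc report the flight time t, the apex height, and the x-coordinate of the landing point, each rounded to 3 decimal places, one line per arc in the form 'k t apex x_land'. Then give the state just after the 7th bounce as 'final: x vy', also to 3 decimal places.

1 5.441 44.102 34.550
2 4.920 29.654 65.792
3 4.034 19.940 91.411
4 3.308 13.407 112.419
5 2.713 9.015 129.645
6 2.224 6.062 143.771
7 1.824 4.076 155.354
final: 155.354 7.329

Arc 1: start y=14.910, vy=23.920 → t=5.441, apex=44.102, x_land=34.550, impact vy=-29.401
  bounce: vy ← 0.82·29.401 = 24.109
Arc 2: start y=0.000, vy=24.109 → t=4.920, apex=29.654, x_land=65.792, impact vy=-24.109
  bounce: vy ← 0.82·24.109 = 19.769
Arc 3: start y=0.000, vy=19.769 → t=4.034, apex=19.940, x_land=91.411, impact vy=-19.769
  bounce: vy ← 0.82·19.769 = 16.211
Arc 4: start y=0.000, vy=16.211 → t=3.308, apex=13.407, x_land=112.419, impact vy=-16.211
  bounce: vy ← 0.82·16.211 = 13.293
Arc 5: start y=0.000, vy=13.293 → t=2.713, apex=9.015, x_land=129.645, impact vy=-13.293
  bounce: vy ← 0.82·13.293 = 10.900
Arc 6: start y=0.000, vy=10.900 → t=2.224, apex=6.062, x_land=143.771, impact vy=-10.900
  bounce: vy ← 0.82·10.900 = 8.938
Arc 7: start y=0.000, vy=8.938 → t=1.824, apex=4.076, x_land=155.354, impact vy=-8.938
  bounce: vy ← 0.82·8.938 = 7.329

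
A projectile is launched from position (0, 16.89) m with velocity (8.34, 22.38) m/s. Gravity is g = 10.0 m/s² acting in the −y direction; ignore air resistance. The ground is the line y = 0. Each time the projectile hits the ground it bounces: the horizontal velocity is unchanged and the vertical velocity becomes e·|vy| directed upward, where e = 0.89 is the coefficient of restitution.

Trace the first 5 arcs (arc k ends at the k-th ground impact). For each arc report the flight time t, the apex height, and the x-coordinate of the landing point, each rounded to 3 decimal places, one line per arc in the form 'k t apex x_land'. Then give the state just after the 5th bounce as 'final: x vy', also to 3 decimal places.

1 5.134 41.933 42.817
2 5.155 33.215 85.809
3 4.588 26.310 124.071
4 4.083 20.840 158.124
5 3.634 16.507 188.432
final: 188.432 16.171

Arc 1: start y=16.890, vy=22.380 → t=5.134, apex=41.933, x_land=42.817, impact vy=-28.960
  bounce: vy ← 0.89·28.960 = 25.774
Arc 2: start y=0.000, vy=25.774 → t=5.155, apex=33.215, x_land=85.809, impact vy=-25.774
  bounce: vy ← 0.89·25.774 = 22.939
Arc 3: start y=0.000, vy=22.939 → t=4.588, apex=26.310, x_land=124.071, impact vy=-22.939
  bounce: vy ← 0.89·22.939 = 20.416
Arc 4: start y=0.000, vy=20.416 → t=4.083, apex=20.840, x_land=158.124, impact vy=-20.416
  bounce: vy ← 0.89·20.416 = 18.170
Arc 5: start y=0.000, vy=18.170 → t=3.634, apex=16.507, x_land=188.432, impact vy=-18.170
  bounce: vy ← 0.89·18.170 = 16.171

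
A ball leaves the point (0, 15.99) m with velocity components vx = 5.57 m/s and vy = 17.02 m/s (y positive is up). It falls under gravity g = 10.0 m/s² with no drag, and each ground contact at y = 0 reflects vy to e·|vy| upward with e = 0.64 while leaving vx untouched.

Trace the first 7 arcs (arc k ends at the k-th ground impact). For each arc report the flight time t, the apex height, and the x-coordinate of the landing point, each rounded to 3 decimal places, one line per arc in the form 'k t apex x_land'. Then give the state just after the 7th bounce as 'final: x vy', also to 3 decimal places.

1 4.171 30.474 23.231
2 3.160 12.482 40.832
3 2.022 5.113 52.097
4 1.294 2.094 59.307
5 0.828 0.858 63.921
6 0.530 0.351 66.874
7 0.339 0.144 68.764
final: 68.764 1.086

Arc 1: start y=15.990, vy=17.020 → t=4.171, apex=30.474, x_land=23.231, impact vy=-24.688
  bounce: vy ← 0.64·24.688 = 15.800
Arc 2: start y=0.000, vy=15.800 → t=3.160, apex=12.482, x_land=40.832, impact vy=-15.800
  bounce: vy ← 0.64·15.800 = 10.112
Arc 3: start y=0.000, vy=10.112 → t=2.022, apex=5.113, x_land=52.097, impact vy=-10.112
  bounce: vy ← 0.64·10.112 = 6.472
Arc 4: start y=0.000, vy=6.472 → t=1.294, apex=2.094, x_land=59.307, impact vy=-6.472
  bounce: vy ← 0.64·6.472 = 4.142
Arc 5: start y=0.000, vy=4.142 → t=0.828, apex=0.858, x_land=63.921, impact vy=-4.142
  bounce: vy ← 0.64·4.142 = 2.651
Arc 6: start y=0.000, vy=2.651 → t=0.530, apex=0.351, x_land=66.874, impact vy=-2.651
  bounce: vy ← 0.64·2.651 = 1.697
Arc 7: start y=0.000, vy=1.697 → t=0.339, apex=0.144, x_land=68.764, impact vy=-1.697
  bounce: vy ← 0.64·1.697 = 1.086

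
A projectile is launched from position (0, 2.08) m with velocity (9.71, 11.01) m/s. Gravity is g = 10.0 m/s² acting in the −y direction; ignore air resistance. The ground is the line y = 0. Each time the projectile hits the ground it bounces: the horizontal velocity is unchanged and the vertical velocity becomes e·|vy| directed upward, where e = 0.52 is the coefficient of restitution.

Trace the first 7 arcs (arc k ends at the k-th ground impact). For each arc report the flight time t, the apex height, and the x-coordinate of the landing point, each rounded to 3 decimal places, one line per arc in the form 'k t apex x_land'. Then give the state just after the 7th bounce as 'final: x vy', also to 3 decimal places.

Arc 1: start y=2.080, vy=11.010 → t=2.377, apex=8.141, x_land=23.081, impact vy=-12.760
  bounce: vy ← 0.52·12.760 = 6.635
Arc 2: start y=0.000, vy=6.635 → t=1.327, apex=2.201, x_land=35.966, impact vy=-6.635
  bounce: vy ← 0.52·6.635 = 3.450
Arc 3: start y=0.000, vy=3.450 → t=0.690, apex=0.595, x_land=42.667, impact vy=-3.450
  bounce: vy ← 0.52·3.450 = 1.794
Arc 4: start y=0.000, vy=1.794 → t=0.359, apex=0.161, x_land=46.151, impact vy=-1.794
  bounce: vy ← 0.52·1.794 = 0.933
Arc 5: start y=0.000, vy=0.933 → t=0.187, apex=0.044, x_land=47.963, impact vy=-0.933
  bounce: vy ← 0.52·0.933 = 0.485
Arc 6: start y=0.000, vy=0.485 → t=0.097, apex=0.012, x_land=48.905, impact vy=-0.485
  bounce: vy ← 0.52·0.485 = 0.252
Arc 7: start y=0.000, vy=0.252 → t=0.050, apex=0.003, x_land=49.395, impact vy=-0.252
  bounce: vy ← 0.52·0.252 = 0.131

1 2.377 8.141 23.081
2 1.327 2.201 35.966
3 0.690 0.595 42.667
4 0.359 0.161 46.151
5 0.187 0.044 47.963
6 0.097 0.012 48.905
7 0.050 0.003 49.395
final: 49.395 0.131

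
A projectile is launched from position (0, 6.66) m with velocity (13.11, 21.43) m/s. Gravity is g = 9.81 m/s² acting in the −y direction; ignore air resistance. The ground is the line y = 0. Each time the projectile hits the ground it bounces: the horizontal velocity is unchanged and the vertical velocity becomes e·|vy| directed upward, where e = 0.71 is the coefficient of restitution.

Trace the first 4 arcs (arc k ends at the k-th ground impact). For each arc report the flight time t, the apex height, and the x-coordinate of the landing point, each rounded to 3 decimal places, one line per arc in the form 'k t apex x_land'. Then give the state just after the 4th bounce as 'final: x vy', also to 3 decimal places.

1 4.660 30.067 61.097
2 3.516 15.157 107.188
3 2.496 7.641 139.913
4 1.772 3.852 163.147
final: 163.147 6.172

Arc 1: start y=6.660, vy=21.430 → t=4.660, apex=30.067, x_land=61.097, impact vy=-24.288
  bounce: vy ← 0.71·24.288 = 17.245
Arc 2: start y=0.000, vy=17.245 → t=3.516, apex=15.157, x_land=107.188, impact vy=-17.245
  bounce: vy ← 0.71·17.245 = 12.244
Arc 3: start y=0.000, vy=12.244 → t=2.496, apex=7.641, x_land=139.913, impact vy=-12.244
  bounce: vy ← 0.71·12.244 = 8.693
Arc 4: start y=0.000, vy=8.693 → t=1.772, apex=3.852, x_land=163.147, impact vy=-8.693
  bounce: vy ← 0.71·8.693 = 6.172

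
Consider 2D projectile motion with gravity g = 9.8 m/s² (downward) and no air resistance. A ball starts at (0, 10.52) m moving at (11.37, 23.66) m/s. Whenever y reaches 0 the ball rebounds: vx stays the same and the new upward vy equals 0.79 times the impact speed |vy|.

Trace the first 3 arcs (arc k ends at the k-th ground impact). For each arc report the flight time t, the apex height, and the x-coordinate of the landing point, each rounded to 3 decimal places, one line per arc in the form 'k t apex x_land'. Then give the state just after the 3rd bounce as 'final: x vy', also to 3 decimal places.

1 5.238 39.081 59.561
2 4.462 24.390 110.295
3 3.525 15.222 150.375
final: 150.375 13.646

Arc 1: start y=10.520, vy=23.660 → t=5.238, apex=39.081, x_land=59.561, impact vy=-27.676
  bounce: vy ← 0.79·27.676 = 21.864
Arc 2: start y=0.000, vy=21.864 → t=4.462, apex=24.390, x_land=110.295, impact vy=-21.864
  bounce: vy ← 0.79·21.864 = 17.273
Arc 3: start y=0.000, vy=17.273 → t=3.525, apex=15.222, x_land=150.375, impact vy=-17.273
  bounce: vy ← 0.79·17.273 = 13.646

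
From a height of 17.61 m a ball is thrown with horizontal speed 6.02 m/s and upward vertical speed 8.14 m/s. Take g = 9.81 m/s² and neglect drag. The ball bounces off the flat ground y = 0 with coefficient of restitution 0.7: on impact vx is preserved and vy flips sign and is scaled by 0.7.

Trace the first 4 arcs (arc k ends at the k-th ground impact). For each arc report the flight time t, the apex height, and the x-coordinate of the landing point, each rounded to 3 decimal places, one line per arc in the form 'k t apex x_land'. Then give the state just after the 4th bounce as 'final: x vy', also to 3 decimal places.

Arc 1: start y=17.610, vy=8.140 → t=2.898, apex=20.987, x_land=17.448, impact vy=-20.292
  bounce: vy ← 0.7·20.292 = 14.204
Arc 2: start y=0.000, vy=14.204 → t=2.896, apex=10.284, x_land=34.881, impact vy=-14.204
  bounce: vy ← 0.7·14.204 = 9.943
Arc 3: start y=0.000, vy=9.943 → t=2.027, apex=5.039, x_land=47.084, impact vy=-9.943
  bounce: vy ← 0.7·9.943 = 6.960
Arc 4: start y=0.000, vy=6.960 → t=1.419, apex=2.469, x_land=55.627, impact vy=-6.960
  bounce: vy ← 0.7·6.960 = 4.872

1 2.898 20.987 17.448
2 2.896 10.284 34.881
3 2.027 5.039 47.084
4 1.419 2.469 55.627
final: 55.627 4.872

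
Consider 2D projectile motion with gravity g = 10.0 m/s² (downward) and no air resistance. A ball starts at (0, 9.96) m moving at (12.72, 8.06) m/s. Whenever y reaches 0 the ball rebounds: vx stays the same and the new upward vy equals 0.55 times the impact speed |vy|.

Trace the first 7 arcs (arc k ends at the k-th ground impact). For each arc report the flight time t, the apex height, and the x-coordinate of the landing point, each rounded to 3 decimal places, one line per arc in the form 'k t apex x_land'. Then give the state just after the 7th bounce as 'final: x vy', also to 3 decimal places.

Arc 1: start y=9.960, vy=8.060 → t=2.431, apex=13.208, x_land=30.926, impact vy=-16.253
  bounce: vy ← 0.55·16.253 = 8.939
Arc 2: start y=0.000, vy=8.939 → t=1.788, apex=3.995, x_land=53.668, impact vy=-8.939
  bounce: vy ← 0.55·8.939 = 4.917
Arc 3: start y=0.000, vy=4.917 → t=0.983, apex=1.209, x_land=66.175, impact vy=-4.917
  bounce: vy ← 0.55·4.917 = 2.704
Arc 4: start y=0.000, vy=2.704 → t=0.541, apex=0.366, x_land=73.055, impact vy=-2.704
  bounce: vy ← 0.55·2.704 = 1.487
Arc 5: start y=0.000, vy=1.487 → t=0.297, apex=0.111, x_land=76.838, impact vy=-1.487
  bounce: vy ← 0.55·1.487 = 0.818
Arc 6: start y=0.000, vy=0.818 → t=0.164, apex=0.033, x_land=78.919, impact vy=-0.818
  bounce: vy ← 0.55·0.818 = 0.450
Arc 7: start y=0.000, vy=0.450 → t=0.090, apex=0.010, x_land=80.064, impact vy=-0.450
  bounce: vy ← 0.55·0.450 = 0.247

1 2.431 13.208 30.926
2 1.788 3.995 53.668
3 0.983 1.209 66.175
4 0.541 0.366 73.055
5 0.297 0.111 76.838
6 0.164 0.033 78.919
7 0.090 0.010 80.064
final: 80.064 0.247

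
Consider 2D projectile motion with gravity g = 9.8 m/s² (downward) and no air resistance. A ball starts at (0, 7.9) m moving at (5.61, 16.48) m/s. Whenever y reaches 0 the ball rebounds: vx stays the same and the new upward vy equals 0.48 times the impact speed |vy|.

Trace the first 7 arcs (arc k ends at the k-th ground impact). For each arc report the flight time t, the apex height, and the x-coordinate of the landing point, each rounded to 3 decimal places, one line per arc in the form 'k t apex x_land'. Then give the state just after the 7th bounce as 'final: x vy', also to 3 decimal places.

1 3.789 21.757 21.255
2 2.023 5.013 32.603
3 0.971 1.155 38.051
4 0.466 0.266 40.665
5 0.224 0.061 41.920
6 0.107 0.014 42.523
7 0.052 0.003 42.812
final: 42.812 0.121

Arc 1: start y=7.900, vy=16.480 → t=3.789, apex=21.757, x_land=21.255, impact vy=-20.650
  bounce: vy ← 0.48·20.650 = 9.912
Arc 2: start y=0.000, vy=9.912 → t=2.023, apex=5.013, x_land=32.603, impact vy=-9.912
  bounce: vy ← 0.48·9.912 = 4.758
Arc 3: start y=0.000, vy=4.758 → t=0.971, apex=1.155, x_land=38.051, impact vy=-4.758
  bounce: vy ← 0.48·4.758 = 2.284
Arc 4: start y=0.000, vy=2.284 → t=0.466, apex=0.266, x_land=40.665, impact vy=-2.284
  bounce: vy ← 0.48·2.284 = 1.096
Arc 5: start y=0.000, vy=1.096 → t=0.224, apex=0.061, x_land=41.920, impact vy=-1.096
  bounce: vy ← 0.48·1.096 = 0.526
Arc 6: start y=0.000, vy=0.526 → t=0.107, apex=0.014, x_land=42.523, impact vy=-0.526
  bounce: vy ← 0.48·0.526 = 0.253
Arc 7: start y=0.000, vy=0.253 → t=0.052, apex=0.003, x_land=42.812, impact vy=-0.253
  bounce: vy ← 0.48·0.253 = 0.121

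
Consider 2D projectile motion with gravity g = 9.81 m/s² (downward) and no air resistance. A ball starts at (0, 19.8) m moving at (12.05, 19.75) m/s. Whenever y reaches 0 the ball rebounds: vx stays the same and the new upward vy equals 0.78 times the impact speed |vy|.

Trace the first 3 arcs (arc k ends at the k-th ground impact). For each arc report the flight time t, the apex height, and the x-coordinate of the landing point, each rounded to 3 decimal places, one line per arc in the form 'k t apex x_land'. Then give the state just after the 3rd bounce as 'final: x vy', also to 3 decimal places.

1 4.858 39.681 58.533
2 4.437 24.142 112.000
3 3.461 14.688 153.704
final: 153.704 13.241

Arc 1: start y=19.800, vy=19.750 → t=4.858, apex=39.681, x_land=58.533, impact vy=-27.902
  bounce: vy ← 0.78·27.902 = 21.764
Arc 2: start y=0.000, vy=21.764 → t=4.437, apex=24.142, x_land=112.000, impact vy=-21.764
  bounce: vy ← 0.78·21.764 = 16.976
Arc 3: start y=0.000, vy=16.976 → t=3.461, apex=14.688, x_land=153.704, impact vy=-16.976
  bounce: vy ← 0.78·16.976 = 13.241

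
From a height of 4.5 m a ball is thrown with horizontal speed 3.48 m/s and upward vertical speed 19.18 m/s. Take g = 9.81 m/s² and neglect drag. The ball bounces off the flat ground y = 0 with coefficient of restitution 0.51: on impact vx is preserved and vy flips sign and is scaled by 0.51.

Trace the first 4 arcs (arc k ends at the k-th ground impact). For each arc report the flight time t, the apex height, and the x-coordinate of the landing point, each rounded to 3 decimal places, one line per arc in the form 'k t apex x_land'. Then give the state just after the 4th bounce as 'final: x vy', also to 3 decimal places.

1 4.132 23.250 14.380
2 2.221 6.047 22.108
3 1.133 1.573 26.050
4 0.578 0.409 28.060
final: 28.060 1.445

Arc 1: start y=4.500, vy=19.180 → t=4.132, apex=23.250, x_land=14.380, impact vy=-21.358
  bounce: vy ← 0.51·21.358 = 10.893
Arc 2: start y=0.000, vy=10.893 → t=2.221, apex=6.047, x_land=22.108, impact vy=-10.893
  bounce: vy ← 0.51·10.893 = 5.555
Arc 3: start y=0.000, vy=5.555 → t=1.133, apex=1.573, x_land=26.050, impact vy=-5.555
  bounce: vy ← 0.51·5.555 = 2.833
Arc 4: start y=0.000, vy=2.833 → t=0.578, apex=0.409, x_land=28.060, impact vy=-2.833
  bounce: vy ← 0.51·2.833 = 1.445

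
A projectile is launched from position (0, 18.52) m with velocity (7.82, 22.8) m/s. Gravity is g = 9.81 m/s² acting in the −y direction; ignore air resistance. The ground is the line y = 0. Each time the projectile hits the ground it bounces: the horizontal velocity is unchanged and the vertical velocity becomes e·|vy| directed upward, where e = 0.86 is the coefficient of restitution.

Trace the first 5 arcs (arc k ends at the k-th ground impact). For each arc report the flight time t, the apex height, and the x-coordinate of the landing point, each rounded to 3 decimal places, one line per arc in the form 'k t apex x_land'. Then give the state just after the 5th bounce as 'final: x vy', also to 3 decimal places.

1 5.354 45.015 41.865
2 5.211 33.293 82.612
3 4.481 24.624 117.655
4 3.854 18.212 147.791
5 3.314 13.469 173.709
final: 173.709 13.980

Arc 1: start y=18.520, vy=22.800 → t=5.354, apex=45.015, x_land=41.865, impact vy=-29.719
  bounce: vy ← 0.86·29.719 = 25.558
Arc 2: start y=0.000, vy=25.558 → t=5.211, apex=33.293, x_land=82.612, impact vy=-25.558
  bounce: vy ← 0.86·25.558 = 21.980
Arc 3: start y=0.000, vy=21.980 → t=4.481, apex=24.624, x_land=117.655, impact vy=-21.980
  bounce: vy ← 0.86·21.980 = 18.903
Arc 4: start y=0.000, vy=18.903 → t=3.854, apex=18.212, x_land=147.791, impact vy=-18.903
  bounce: vy ← 0.86·18.903 = 16.256
Arc 5: start y=0.000, vy=16.256 → t=3.314, apex=13.469, x_land=173.709, impact vy=-16.256
  bounce: vy ← 0.86·16.256 = 13.980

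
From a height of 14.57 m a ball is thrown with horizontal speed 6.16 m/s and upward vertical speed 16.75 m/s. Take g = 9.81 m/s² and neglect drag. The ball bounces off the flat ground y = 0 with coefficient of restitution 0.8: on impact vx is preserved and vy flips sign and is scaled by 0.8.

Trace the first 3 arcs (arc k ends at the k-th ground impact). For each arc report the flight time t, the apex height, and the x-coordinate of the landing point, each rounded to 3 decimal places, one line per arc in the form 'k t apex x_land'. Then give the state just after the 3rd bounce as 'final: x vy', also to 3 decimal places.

1 4.134 28.870 25.462
2 3.882 18.477 49.374
3 3.105 11.825 68.503
final: 68.503 12.185

Arc 1: start y=14.570, vy=16.750 → t=4.134, apex=28.870, x_land=25.462, impact vy=-23.800
  bounce: vy ← 0.8·23.800 = 19.040
Arc 2: start y=0.000, vy=19.040 → t=3.882, apex=18.477, x_land=49.374, impact vy=-19.040
  bounce: vy ← 0.8·19.040 = 15.232
Arc 3: start y=0.000, vy=15.232 → t=3.105, apex=11.825, x_land=68.503, impact vy=-15.232
  bounce: vy ← 0.8·15.232 = 12.185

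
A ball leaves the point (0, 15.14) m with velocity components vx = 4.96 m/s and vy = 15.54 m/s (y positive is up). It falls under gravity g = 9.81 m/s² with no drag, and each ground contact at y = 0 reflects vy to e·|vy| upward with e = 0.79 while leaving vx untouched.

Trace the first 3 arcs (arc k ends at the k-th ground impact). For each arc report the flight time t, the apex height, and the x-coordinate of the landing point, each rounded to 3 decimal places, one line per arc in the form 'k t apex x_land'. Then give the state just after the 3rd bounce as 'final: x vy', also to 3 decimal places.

Arc 1: start y=15.140, vy=15.540 → t=3.950, apex=27.448, x_land=19.590, impact vy=-23.206
  bounce: vy ← 0.79·23.206 = 18.333
Arc 2: start y=0.000, vy=18.333 → t=3.738, apex=17.131, x_land=38.129, impact vy=-18.333
  bounce: vy ← 0.79·18.333 = 14.483
Arc 3: start y=0.000, vy=14.483 → t=2.953, apex=10.691, x_land=52.775, impact vy=-14.483
  bounce: vy ← 0.79·14.483 = 11.442

1 3.950 27.448 19.590
2 3.738 17.131 38.129
3 2.953 10.691 52.775
final: 52.775 11.442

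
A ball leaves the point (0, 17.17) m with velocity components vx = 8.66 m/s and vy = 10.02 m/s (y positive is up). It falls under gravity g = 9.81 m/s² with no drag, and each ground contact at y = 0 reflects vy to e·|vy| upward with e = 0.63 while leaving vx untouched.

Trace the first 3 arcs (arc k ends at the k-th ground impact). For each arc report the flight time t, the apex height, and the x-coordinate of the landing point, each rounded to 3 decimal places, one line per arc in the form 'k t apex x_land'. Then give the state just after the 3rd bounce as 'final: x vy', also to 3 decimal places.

Arc 1: start y=17.170, vy=10.020 → t=3.153, apex=22.287, x_land=27.305, impact vy=-20.911
  bounce: vy ← 0.63·20.911 = 13.174
Arc 2: start y=0.000, vy=13.174 → t=2.686, apex=8.846, x_land=50.564, impact vy=-13.174
  bounce: vy ← 0.63·13.174 = 8.300
Arc 3: start y=0.000, vy=8.300 → t=1.692, apex=3.511, x_land=65.218, impact vy=-8.300
  bounce: vy ← 0.63·8.300 = 5.229

1 3.153 22.287 27.305
2 2.686 8.846 50.564
3 1.692 3.511 65.218
final: 65.218 5.229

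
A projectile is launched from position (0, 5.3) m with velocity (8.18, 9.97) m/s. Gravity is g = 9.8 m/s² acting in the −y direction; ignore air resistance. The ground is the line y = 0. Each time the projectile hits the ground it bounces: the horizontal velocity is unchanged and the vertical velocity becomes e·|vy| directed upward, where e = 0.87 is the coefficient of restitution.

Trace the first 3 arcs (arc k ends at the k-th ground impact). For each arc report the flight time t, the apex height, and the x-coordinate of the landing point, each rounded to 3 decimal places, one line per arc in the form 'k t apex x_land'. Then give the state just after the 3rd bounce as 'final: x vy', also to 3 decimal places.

Arc 1: start y=5.300, vy=9.970 → t=2.472, apex=10.371, x_land=20.223, impact vy=-14.258
  bounce: vy ← 0.87·14.258 = 12.404
Arc 2: start y=0.000, vy=12.404 → t=2.531, apex=7.850, x_land=40.930, impact vy=-12.404
  bounce: vy ← 0.87·12.404 = 10.792
Arc 3: start y=0.000, vy=10.792 → t=2.202, apex=5.942, x_land=58.945, impact vy=-10.792
  bounce: vy ← 0.87·10.792 = 9.389

1 2.472 10.371 20.223
2 2.531 7.850 40.930
3 2.202 5.942 58.945
final: 58.945 9.389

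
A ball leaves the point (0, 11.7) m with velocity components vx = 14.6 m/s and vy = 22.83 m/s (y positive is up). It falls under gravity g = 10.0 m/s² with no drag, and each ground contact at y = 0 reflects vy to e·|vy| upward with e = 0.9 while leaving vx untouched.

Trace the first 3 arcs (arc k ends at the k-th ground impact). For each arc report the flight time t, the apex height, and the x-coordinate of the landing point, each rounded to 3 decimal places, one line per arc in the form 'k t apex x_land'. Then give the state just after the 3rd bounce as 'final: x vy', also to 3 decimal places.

1 5.031 37.760 73.454
2 4.947 30.586 145.674
3 4.452 24.775 210.673
final: 210.673 20.034

Arc 1: start y=11.700, vy=22.830 → t=5.031, apex=37.760, x_land=73.454, impact vy=-27.481
  bounce: vy ← 0.9·27.481 = 24.733
Arc 2: start y=0.000, vy=24.733 → t=4.947, apex=30.586, x_land=145.674, impact vy=-24.733
  bounce: vy ← 0.9·24.733 = 22.260
Arc 3: start y=0.000, vy=22.260 → t=4.452, apex=24.775, x_land=210.673, impact vy=-22.260
  bounce: vy ← 0.9·22.260 = 20.034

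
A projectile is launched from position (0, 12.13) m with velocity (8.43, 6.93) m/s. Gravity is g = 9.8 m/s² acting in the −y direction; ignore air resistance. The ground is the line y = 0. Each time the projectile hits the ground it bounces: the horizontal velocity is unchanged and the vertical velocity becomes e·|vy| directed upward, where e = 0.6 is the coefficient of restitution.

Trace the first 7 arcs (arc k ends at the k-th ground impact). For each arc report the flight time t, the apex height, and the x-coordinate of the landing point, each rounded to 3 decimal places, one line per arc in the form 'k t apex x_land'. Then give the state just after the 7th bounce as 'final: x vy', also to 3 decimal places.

Arc 1: start y=12.130, vy=6.930 → t=2.432, apex=14.580, x_land=20.503, impact vy=-16.905
  bounce: vy ← 0.6·16.905 = 10.143
Arc 2: start y=0.000, vy=10.143 → t=2.070, apex=5.249, x_land=37.953, impact vy=-10.143
  bounce: vy ← 0.6·10.143 = 6.086
Arc 3: start y=0.000, vy=6.086 → t=1.242, apex=1.890, x_land=48.423, impact vy=-6.086
  bounce: vy ← 0.6·6.086 = 3.651
Arc 4: start y=0.000, vy=3.651 → t=0.745, apex=0.680, x_land=54.705, impact vy=-3.651
  bounce: vy ← 0.6·3.651 = 2.191
Arc 5: start y=0.000, vy=2.191 → t=0.447, apex=0.245, x_land=58.474, impact vy=-2.191
  bounce: vy ← 0.6·2.191 = 1.315
Arc 6: start y=0.000, vy=1.315 → t=0.268, apex=0.088, x_land=60.735, impact vy=-1.315
  bounce: vy ← 0.6·1.315 = 0.789
Arc 7: start y=0.000, vy=0.789 → t=0.161, apex=0.032, x_land=62.092, impact vy=-0.789
  bounce: vy ← 0.6·0.789 = 0.473

1 2.432 14.580 20.503
2 2.070 5.249 37.953
3 1.242 1.890 48.423
4 0.745 0.680 54.705
5 0.447 0.245 58.474
6 0.268 0.088 60.735
7 0.161 0.032 62.092
final: 62.092 0.473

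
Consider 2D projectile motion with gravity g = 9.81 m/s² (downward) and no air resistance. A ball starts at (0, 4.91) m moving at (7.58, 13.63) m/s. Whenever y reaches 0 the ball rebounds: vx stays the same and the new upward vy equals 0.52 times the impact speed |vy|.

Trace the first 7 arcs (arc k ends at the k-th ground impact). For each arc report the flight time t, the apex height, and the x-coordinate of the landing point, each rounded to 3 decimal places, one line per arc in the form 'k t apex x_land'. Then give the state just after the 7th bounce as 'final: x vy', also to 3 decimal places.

Arc 1: start y=4.910, vy=13.630 → t=3.102, apex=14.379, x_land=23.510, impact vy=-16.796
  bounce: vy ← 0.52·16.796 = 8.734
Arc 2: start y=0.000, vy=8.734 → t=1.781, apex=3.888, x_land=37.007, impact vy=-8.734
  bounce: vy ← 0.52·8.734 = 4.542
Arc 3: start y=0.000, vy=4.542 → t=0.926, apex=1.051, x_land=44.025, impact vy=-4.542
  bounce: vy ← 0.52·4.542 = 2.362
Arc 4: start y=0.000, vy=2.362 → t=0.481, apex=0.284, x_land=47.675, impact vy=-2.362
  bounce: vy ← 0.52·2.362 = 1.228
Arc 5: start y=0.000, vy=1.228 → t=0.250, apex=0.077, x_land=49.573, impact vy=-1.228
  bounce: vy ← 0.52·1.228 = 0.639
Arc 6: start y=0.000, vy=0.639 → t=0.130, apex=0.021, x_land=50.560, impact vy=-0.639
  bounce: vy ← 0.52·0.639 = 0.332
Arc 7: start y=0.000, vy=0.332 → t=0.068, apex=0.006, x_land=51.073, impact vy=-0.332
  bounce: vy ← 0.52·0.332 = 0.173

1 3.102 14.379 23.510
2 1.781 3.888 37.007
3 0.926 1.051 44.025
4 0.481 0.284 47.675
5 0.250 0.077 49.573
6 0.130 0.021 50.560
7 0.068 0.006 51.073
final: 51.073 0.173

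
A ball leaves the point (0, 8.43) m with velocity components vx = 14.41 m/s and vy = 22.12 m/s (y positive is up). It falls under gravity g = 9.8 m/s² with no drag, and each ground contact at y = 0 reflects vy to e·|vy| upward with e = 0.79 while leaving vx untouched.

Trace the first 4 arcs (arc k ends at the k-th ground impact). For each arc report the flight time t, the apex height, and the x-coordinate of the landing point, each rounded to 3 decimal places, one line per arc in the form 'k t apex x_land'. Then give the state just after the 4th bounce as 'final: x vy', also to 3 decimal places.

Arc 1: start y=8.430, vy=22.120 → t=4.868, apex=33.394, x_land=70.144, impact vy=-25.584
  bounce: vy ← 0.79·25.584 = 20.211
Arc 2: start y=0.000, vy=20.211 → t=4.125, apex=20.841, x_land=129.581, impact vy=-20.211
  bounce: vy ← 0.79·20.211 = 15.967
Arc 3: start y=0.000, vy=15.967 → t=3.259, apex=13.007, x_land=176.536, impact vy=-15.967
  bounce: vy ← 0.79·15.967 = 12.614
Arc 4: start y=0.000, vy=12.614 → t=2.574, apex=8.118, x_land=213.631, impact vy=-12.614
  bounce: vy ← 0.79·12.614 = 9.965

1 4.868 33.394 70.144
2 4.125 20.841 129.581
3 3.259 13.007 176.536
4 2.574 8.118 213.631
final: 213.631 9.965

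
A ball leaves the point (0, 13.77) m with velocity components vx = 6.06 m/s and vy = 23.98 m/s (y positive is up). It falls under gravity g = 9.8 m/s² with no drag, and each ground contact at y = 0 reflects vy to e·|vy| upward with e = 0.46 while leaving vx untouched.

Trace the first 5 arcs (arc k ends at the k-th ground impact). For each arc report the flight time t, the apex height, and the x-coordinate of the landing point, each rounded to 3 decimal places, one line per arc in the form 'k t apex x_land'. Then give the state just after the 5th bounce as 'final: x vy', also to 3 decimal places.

1 5.413 43.109 32.803
2 2.729 9.122 49.340
3 1.255 1.930 56.946
4 0.577 0.408 60.446
5 0.266 0.086 62.055
final: 62.055 0.599

Arc 1: start y=13.770, vy=23.980 → t=5.413, apex=43.109, x_land=32.803, impact vy=-29.068
  bounce: vy ← 0.46·29.068 = 13.371
Arc 2: start y=0.000, vy=13.371 → t=2.729, apex=9.122, x_land=49.340, impact vy=-13.371
  bounce: vy ← 0.46·13.371 = 6.151
Arc 3: start y=0.000, vy=6.151 → t=1.255, apex=1.930, x_land=56.946, impact vy=-6.151
  bounce: vy ← 0.46·6.151 = 2.829
Arc 4: start y=0.000, vy=2.829 → t=0.577, apex=0.408, x_land=60.446, impact vy=-2.829
  bounce: vy ← 0.46·2.829 = 1.301
Arc 5: start y=0.000, vy=1.301 → t=0.266, apex=0.086, x_land=62.055, impact vy=-1.301
  bounce: vy ← 0.46·1.301 = 0.599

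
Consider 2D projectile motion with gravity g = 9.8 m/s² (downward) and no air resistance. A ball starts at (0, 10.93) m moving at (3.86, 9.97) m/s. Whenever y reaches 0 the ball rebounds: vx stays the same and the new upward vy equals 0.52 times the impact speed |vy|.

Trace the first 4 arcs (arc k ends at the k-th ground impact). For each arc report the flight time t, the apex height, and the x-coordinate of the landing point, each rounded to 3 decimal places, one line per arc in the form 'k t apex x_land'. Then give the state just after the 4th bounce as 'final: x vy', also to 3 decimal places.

1 2.824 16.001 10.902
2 1.879 4.327 18.157
3 0.977 1.170 21.929
4 0.508 0.316 23.891
final: 23.891 1.295

Arc 1: start y=10.930, vy=9.970 → t=2.824, apex=16.001, x_land=10.902, impact vy=-17.710
  bounce: vy ← 0.52·17.710 = 9.209
Arc 2: start y=0.000, vy=9.209 → t=1.879, apex=4.327, x_land=18.157, impact vy=-9.209
  bounce: vy ← 0.52·9.209 = 4.789
Arc 3: start y=0.000, vy=4.789 → t=0.977, apex=1.170, x_land=21.929, impact vy=-4.789
  bounce: vy ← 0.52·4.789 = 2.490
Arc 4: start y=0.000, vy=2.490 → t=0.508, apex=0.316, x_land=23.891, impact vy=-2.490
  bounce: vy ← 0.52·2.490 = 1.295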